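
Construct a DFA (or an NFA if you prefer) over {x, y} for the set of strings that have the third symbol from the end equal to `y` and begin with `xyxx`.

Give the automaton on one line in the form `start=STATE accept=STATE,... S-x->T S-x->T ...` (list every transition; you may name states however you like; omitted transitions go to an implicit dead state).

Handle the two conditions separately and then intersect. One (15 states) tracks the last 3 symbols read; the other (6 states) tracks whether the input so far still matches the prefix `xyxx`. Each combined state is a pair, one component from each; accept when both components accept. After merging equivalent states the machine shrinks.
A 13-state machine:
          x    y  
>  q0     q1   q2 
   q1     q2   q3 
   q2     q2   q2 
   q3     q4   q2 
   q4     q5   q2 
 * q5     q6   q7 
   q6     q6   q7 
   q7     q8   q9 
   q8     q5  q10 
   q9    q11  q12 
 * q10    q8   q9 
 * q11    q5  q10 
 * q12   q11  q12 
(> = start, * = accepting)

start=q0 accept=q5,q10,q11,q12 q0-x->q1 q0-y->q2 q1-x->q2 q1-y->q3 q2-x->q2 q2-y->q2 q3-x->q4 q3-y->q2 q4-x->q5 q4-y->q2 q5-x->q6 q5-y->q7 q6-x->q6 q6-y->q7 q7-x->q8 q7-y->q9 q8-x->q5 q8-y->q10 q9-x->q11 q9-y->q12 q10-x->q8 q10-y->q9 q11-x->q5 q11-y->q10 q12-x->q11 q12-y->q12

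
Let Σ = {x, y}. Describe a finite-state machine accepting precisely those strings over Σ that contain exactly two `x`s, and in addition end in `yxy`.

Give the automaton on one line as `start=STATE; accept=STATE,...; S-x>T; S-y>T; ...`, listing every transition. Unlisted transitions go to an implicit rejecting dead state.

start=q0; accept=q5; q0-x>q1; q0-y>q0; q1-x>q2; q1-y>q3; q2-x>q2; q2-y>q2; q3-x>q4; q3-y>q3; q4-x>q2; q4-y>q5; q5-x>q2; q5-y>q2

Run two small machines in parallel and take their product. One (4 states) tracks the count of `x`s, saturating at 3; the other (4 states) tracks how much of the suffix `yxy` has currently been matched. Each combined state is a pair, one component from each; accept when both components accept. Minimizing collapses redundant product states.
A 6-state machine:
        x   y  
>  q0   q1  q0 
   q1   q2  q3 
   q2   q2  q2 
   q3   q4  q3 
   q4   q2  q5 
 * q5   q2  q2 
(> = start, * = accepting)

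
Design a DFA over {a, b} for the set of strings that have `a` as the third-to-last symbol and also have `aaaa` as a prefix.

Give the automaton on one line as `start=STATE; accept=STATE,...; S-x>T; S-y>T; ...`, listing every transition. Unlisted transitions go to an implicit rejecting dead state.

start=q0; accept=q5,q6,q7,q8; q0-a>q1; q0-b>q2; q1-a>q3; q1-b>q2; q2-a>q2; q2-b>q2; q3-a>q4; q3-b>q2; q4-a>q5; q4-b>q2; q5-a>q5; q5-b>q6; q6-a>q7; q6-b>q8; q7-a>q9; q7-b>q10; q8-a>q11; q8-b>q12; q9-a>q5; q9-b>q6; q10-a>q7; q10-b>q8; q11-a>q9; q11-b>q10; q12-a>q11; q12-b>q12

Build one automaton per condition and run them in lockstep. One (15 states) tracks the last 3 symbols read; the other (6 states) tracks whether the input so far still matches the prefix `aaaa`. Each combined state is a pair, one component from each; accept when both components accept. Minimizing collapses redundant product states.
A 13-state machine:
          a    b  
>  q0     q1   q2 
   q1     q3   q2 
   q2     q2   q2 
   q3     q4   q2 
   q4     q5   q2 
 * q5     q5   q6 
 * q6     q7   q8 
 * q7     q9  q10 
 * q8    q11  q12 
   q9     q5   q6 
   q10    q7   q8 
   q11    q9  q10 
   q12   q11  q12 
(> = start, * = accepting)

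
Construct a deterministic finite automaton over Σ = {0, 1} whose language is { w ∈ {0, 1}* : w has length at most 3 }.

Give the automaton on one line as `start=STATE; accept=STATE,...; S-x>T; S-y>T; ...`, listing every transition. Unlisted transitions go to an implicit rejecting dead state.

start=q0; accept=q0,q1,q2,q3; q0-0>q1; q0-1>q1; q1-0>q2; q1-1>q2; q2-0>q3; q2-1>q3; q3-0>q4; q3-1>q4; q4-0>q4; q4-1>q4

Count input length up to 4: every symbol moves from q0 toward q4, which means 'more than 3' and absorbs. Accept from {q0, q1, q2, q3}.
With 5 states:
        0   1  
>* q0   q1  q1 
 * q1   q2  q2 
 * q2   q3  q3 
 * q3   q4  q4 
   q4   q4  q4 
(> = start, * = accepting)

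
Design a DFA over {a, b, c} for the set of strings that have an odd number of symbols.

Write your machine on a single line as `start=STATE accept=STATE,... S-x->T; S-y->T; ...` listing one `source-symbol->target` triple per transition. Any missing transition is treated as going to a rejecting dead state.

Count input length modulo 2: every symbol advances one step around the cycle S0 → S1 → S0. Accept at S1.
        a   b   c  
>  S0   S1  S1  S1 
 * S1   S0  S0  S0 
(> = start, * = accepting)

start=S0; accept=S1; S0-a->S1; S0-b->S1; S0-c->S1; S1-a->S0; S1-b->S0; S1-c->S0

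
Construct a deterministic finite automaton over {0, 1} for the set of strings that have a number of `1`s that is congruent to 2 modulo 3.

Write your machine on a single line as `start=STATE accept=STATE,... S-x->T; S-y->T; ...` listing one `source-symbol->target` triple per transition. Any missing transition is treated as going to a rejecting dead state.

The only thing that matters is how many `1`s have appeared, reduced mod 3. Use one state per residue: s0 for 0, …, s2 for 2. Reading `1` moves to the next residue; anything else stays put. s2 is accepting.
        0   1  
>  s0   s0  s1 
   s1   s1  s2 
 * s2   s2  s0 
(> = start, * = accepting)

start=s0; accept=s2; s0-0->s0; s0-1->s1; s1-0->s1; s1-1->s2; s2-0->s2; s2-1->s0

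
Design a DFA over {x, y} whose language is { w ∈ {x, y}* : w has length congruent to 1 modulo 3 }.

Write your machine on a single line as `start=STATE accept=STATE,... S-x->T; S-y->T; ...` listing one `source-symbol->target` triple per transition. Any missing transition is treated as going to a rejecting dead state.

start=A; accept=B; A-x->B; A-y->B; B-x->C; B-y->C; C-x->A; C-y->A

Only the length mod 3 matters, so use a 3-cycle: from any state, every input symbol moves to the next state, wrapping C back to A. Mark B accepting.
A 3-state machine:
       x  y 
>  A   B  B 
 * B   C  C 
   C   A  A 
(> = start, * = accepting)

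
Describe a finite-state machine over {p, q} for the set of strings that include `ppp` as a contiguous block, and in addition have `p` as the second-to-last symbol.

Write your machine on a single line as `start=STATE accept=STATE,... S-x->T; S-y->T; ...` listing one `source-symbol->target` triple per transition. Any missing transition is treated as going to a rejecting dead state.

start=s0; accept=s3,s4; s0-p->s1; s0-q->s0; s1-p->s2; s1-q->s0; s2-p->s3; s2-q->s0; s3-p->s3; s3-q->s4; s4-p->s5; s4-q->s6; s5-p->s3; s5-q->s4; s6-p->s5; s6-q->s6

Handle the two conditions separately and then intersect. One (4 states) tracks whether and how much of `ppp` has been seen; the other (7 states) tracks the last 2 symbols read. Each combined state is a pair, one component from each; accept when both components accept. Equivalent product states are then merged.
With 7 states:
        p   q  
>  s0   s1  s0 
   s1   s2  s0 
   s2   s3  s0 
 * s3   s3  s4 
 * s4   s5  s6 
   s5   s3  s4 
   s6   s5  s6 
(> = start, * = accepting)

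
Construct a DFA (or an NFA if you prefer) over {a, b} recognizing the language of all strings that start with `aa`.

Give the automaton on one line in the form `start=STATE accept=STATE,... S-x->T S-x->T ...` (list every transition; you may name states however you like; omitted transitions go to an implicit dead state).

start=s0 accept=s2 s0-a->s1 s0-b->s3 s1-a->s2 s1-b->s3 s2-a->s2 s2-b->s2 s3-a->s3 s3-b->s3

Walk along `aa` while the input agrees: from s0 take `a` to s1, and so on. Any deviation drops to the rejecting sink s3. Once s2 is reached the prefix is confirmed and every continuation is accepted.
A 4-state machine:
        a   b  
>  s0   s1  s3 
   s1   s2  s3 
 * s2   s2  s2 
   s3   s3  s3 
(> = start, * = accepting)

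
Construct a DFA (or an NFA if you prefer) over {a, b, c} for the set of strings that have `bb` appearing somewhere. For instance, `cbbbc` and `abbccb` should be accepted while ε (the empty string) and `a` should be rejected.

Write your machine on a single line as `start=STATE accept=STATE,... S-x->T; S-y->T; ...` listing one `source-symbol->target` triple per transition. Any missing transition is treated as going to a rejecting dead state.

Track how much of `bb` has been matched so far: state q0 is no progress, q2 is the absorbing accept state reached once `bb` has occurred. Intermediate states record partial matches; on a mismatch, fall back to the longest reusable overlap.
A 3-state machine:
        a   b   c  
>  q0   q0  q1  q0 
   q1   q0  q2  q0 
 * q2   q2  q2  q2 
(> = start, * = accepting)

start=q0; accept=q2; q0-a->q0; q0-b->q1; q0-c->q0; q1-a->q0; q1-b->q2; q1-c->q0; q2-a->q2; q2-b->q2; q2-c->q2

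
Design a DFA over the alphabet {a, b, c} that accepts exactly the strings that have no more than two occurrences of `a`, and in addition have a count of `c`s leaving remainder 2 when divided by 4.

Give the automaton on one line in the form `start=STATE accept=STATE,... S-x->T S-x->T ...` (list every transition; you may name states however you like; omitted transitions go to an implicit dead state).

Build one automaton per condition and run them in lockstep. One (4 states) tracks the count of `a`s, saturating at 3; the other (4 states) tracks the count of `c`s modulo 4. Each combined state is a pair, one component from each; accept when both components accept.
16 states suffice.
          a    b    c  
>  q0     q1   q0   q2 
   q1     q3   q1   q4 
   q2     q4   q2   q5 
   q3     q6   q3   q7 
   q4     q7   q4   q8 
 * q5     q8   q5   q9 
   q6     q6   q6  q10 
   q7    q10   q7  q11 
 * q8    q11   q8  q12 
   q9    q12   q9   q0 
   q10   q10  q10  q13 
 * q11   q13  q11  q14 
   q12   q14  q12   q1 
   q13   q13  q13  q15 
   q14   q15  q14   q3 
   q15   q15  q15   q6 
(> = start, * = accepting)

start=q0 accept=q5,q8,q11 q0-a->q1 q0-b->q0 q0-c->q2 q1-a->q3 q1-b->q1 q1-c->q4 q2-a->q4 q2-b->q2 q2-c->q5 q3-a->q6 q3-b->q3 q3-c->q7 q4-a->q7 q4-b->q4 q4-c->q8 q5-a->q8 q5-b->q5 q5-c->q9 q6-a->q6 q6-b->q6 q6-c->q10 q7-a->q10 q7-b->q7 q7-c->q11 q8-a->q11 q8-b->q8 q8-c->q12 q9-a->q12 q9-b->q9 q9-c->q0 q10-a->q10 q10-b->q10 q10-c->q13 q11-a->q13 q11-b->q11 q11-c->q14 q12-a->q14 q12-b->q12 q12-c->q1 q13-a->q13 q13-b->q13 q13-c->q15 q14-a->q15 q14-b->q14 q14-c->q3 q15-a->q15 q15-b->q15 q15-c->q6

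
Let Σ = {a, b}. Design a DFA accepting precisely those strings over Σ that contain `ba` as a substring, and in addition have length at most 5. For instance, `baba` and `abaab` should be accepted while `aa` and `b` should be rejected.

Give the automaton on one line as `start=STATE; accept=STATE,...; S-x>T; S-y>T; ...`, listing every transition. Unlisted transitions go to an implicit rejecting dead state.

start=q0; accept=q5,q8,q11,q12; q0-a>q1; q0-b>q2; q1-a>q3; q1-b>q4; q2-a>q5; q2-b>q4; q3-a>q6; q3-b>q7; q4-a>q8; q4-b>q7; q5-a>q8; q5-b>q8; q6-a>q9; q6-b>q10; q7-a>q11; q7-b>q10; q8-a>q11; q8-b>q11; q9-a>q9; q9-b>q9; q10-a>q12; q10-b>q9; q11-a>q12; q11-b>q12; q12-a>q9; q12-b>q9

Build one automaton per condition and run them in lockstep. The first has 3 states tracking whether and how much of `ba` has been seen; the second has 7 states tracking the input length, saturating at 6. A product state is a pair (one from each), accepting exactly when both do. After merging equivalent states the machine shrinks.
A 13-state machine:
          a    b  
>  q0     q1   q2 
   q1     q3   q4 
   q2     q5   q4 
   q3     q6   q7 
   q4     q8   q7 
 * q5     q8   q8 
   q6     q9  q10 
   q7    q11  q10 
 * q8    q11  q11 
   q9     q9   q9 
   q10   q12   q9 
 * q11   q12  q12 
 * q12    q9   q9 
(> = start, * = accepting)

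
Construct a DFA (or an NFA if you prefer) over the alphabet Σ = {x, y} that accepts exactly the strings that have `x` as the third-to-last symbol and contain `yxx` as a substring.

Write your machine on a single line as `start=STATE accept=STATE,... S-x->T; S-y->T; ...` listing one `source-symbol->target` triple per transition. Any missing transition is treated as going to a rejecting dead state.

Run two small machines in parallel and take their product. The first has 15 states tracking the last 3 symbols read; the second has 4 states tracking whether and how much of `yxx` has been seen. A product state is a pair (one from each), accepting exactly when both do. After merging equivalent states the machine shrinks.
An 11-state machine:
       x  y 
>  A   A  B 
   B   C  B 
   C   D  B 
   D   E  F 
 * E   E  F 
 * F   G  H 
 * G   D  I 
 * H   J  K 
   I   G  H 
   J   D  I 
   K   J  K 
(> = start, * = accepting)

start=A; accept=E,F,G,H; A-x->A; A-y->B; B-x->C; B-y->B; C-x->D; C-y->B; D-x->E; D-y->F; E-x->E; E-y->F; F-x->G; F-y->H; G-x->D; G-y->I; H-x->J; H-y->K; I-x->G; I-y->H; J-x->D; J-y->I; K-x->J; K-y->K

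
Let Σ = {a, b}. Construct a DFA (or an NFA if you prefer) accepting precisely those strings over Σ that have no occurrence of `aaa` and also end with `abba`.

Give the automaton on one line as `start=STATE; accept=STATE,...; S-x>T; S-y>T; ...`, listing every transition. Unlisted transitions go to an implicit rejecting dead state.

Run two small machines in parallel and take their product. One (4 states) tracks partial matches of the forbidden pattern `aaa`; the other (5 states) tracks how much of the suffix `abba` has currently been matched. Each combined state is a pair, one component from each; accept when both components accept. Minimizing collapses redundant product states.
7 states suffice.
        a   b  
>  S0   S1  S0 
   S1   S2  S3 
   S2   S4  S3 
   S3   S1  S5 
   S4   S4  S4 
   S5   S6  S0 
 * S6   S2  S3 
(> = start, * = accepting)

start=S0; accept=S6; S0-a>S1; S0-b>S0; S1-a>S2; S1-b>S3; S2-a>S4; S2-b>S3; S3-a>S1; S3-b>S5; S4-a>S4; S4-b>S4; S5-a>S6; S5-b>S0; S6-a>S2; S6-b>S3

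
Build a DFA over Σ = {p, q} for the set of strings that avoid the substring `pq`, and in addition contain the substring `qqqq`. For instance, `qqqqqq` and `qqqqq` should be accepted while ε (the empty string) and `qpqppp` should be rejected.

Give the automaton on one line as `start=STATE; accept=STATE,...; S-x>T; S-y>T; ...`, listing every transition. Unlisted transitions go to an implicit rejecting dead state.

Build one automaton per condition and run them in lockstep. The first has 3 states tracking partial matches of the forbidden pattern `pq`; the second has 5 states tracking whether and how much of `qqqq` has been seen. A product state is a pair (one from each), accepting exactly when both do. Minimizing collapses redundant product states.
With 7 states:
       p  q 
>  A   B  C 
   B   B  B 
   C   B  D 
   D   B  E 
   E   B  F 
 * F   G  F 
 * G   G  B 
(> = start, * = accepting)

start=A; accept=F,G; A-p>B; A-q>C; B-p>B; B-q>B; C-p>B; C-q>D; D-p>B; D-q>E; E-p>B; E-q>F; F-p>G; F-q>F; G-p>G; G-q>B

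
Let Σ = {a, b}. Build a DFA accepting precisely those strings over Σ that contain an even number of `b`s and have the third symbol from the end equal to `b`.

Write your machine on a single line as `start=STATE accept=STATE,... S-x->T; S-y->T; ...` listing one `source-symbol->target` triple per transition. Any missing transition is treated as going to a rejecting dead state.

Run two small machines in parallel and take their product. The first has 2 states tracking the count of `b`s modulo 2; the second has 15 states tracking the last 3 symbols read. A product state is a pair (one from each), accepting exactly when both do.
          a    b  
>  q0     q1   q2 
   q1     q3   q4 
   q2     q5   q6 
   q3     q7   q8 
   q4     q9  q10 
   q5    q11  q12 
   q6    q13  q14 
   q7     q7   q8 
   q8     q9  q10 
   q9    q11  q12 
   q10   q13  q14 
   q11   q15  q16 
 * q12   q17  q18 
 * q13   q19  q20 
   q14   q21  q22 
   q15   q15  q16 
   q16   q17  q18 
   q17   q19  q20 
   q18   q21  q22 
 * q19    q7   q8 
   q20    q9  q10 
   q21   q11  q12 
 * q22   q13  q14 
(> = start, * = accepting)

start=q0; accept=q12,q13,q19,q22; q0-a->q1; q0-b->q2; q1-a->q3; q1-b->q4; q2-a->q5; q2-b->q6; q3-a->q7; q3-b->q8; q4-a->q9; q4-b->q10; q5-a->q11; q5-b->q12; q6-a->q13; q6-b->q14; q7-a->q7; q7-b->q8; q8-a->q9; q8-b->q10; q9-a->q11; q9-b->q12; q10-a->q13; q10-b->q14; q11-a->q15; q11-b->q16; q12-a->q17; q12-b->q18; q13-a->q19; q13-b->q20; q14-a->q21; q14-b->q22; q15-a->q15; q15-b->q16; q16-a->q17; q16-b->q18; q17-a->q19; q17-b->q20; q18-a->q21; q18-b->q22; q19-a->q7; q19-b->q8; q20-a->q9; q20-b->q10; q21-a->q11; q21-b->q12; q22-a->q13; q22-b->q14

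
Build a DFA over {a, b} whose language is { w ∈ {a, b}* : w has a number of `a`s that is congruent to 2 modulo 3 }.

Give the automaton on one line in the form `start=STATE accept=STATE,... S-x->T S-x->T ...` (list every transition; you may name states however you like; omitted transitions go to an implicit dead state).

start=S0 accept=S2 S0-a->S1 S0-b->S0 S1-a->S2 S1-b->S1 S2-a->S0 S2-b->S2

The only thing that matters is how many `a`s have appeared, reduced mod 3. Use one state per residue: S0 for 0, …, S2 for 2. Reading `a` moves to the next residue; anything else stays put. S2 is accepting.
3 states suffice.
        a   b  
>  S0   S1  S0 
   S1   S2  S1 
 * S2   S0  S2 
(> = start, * = accepting)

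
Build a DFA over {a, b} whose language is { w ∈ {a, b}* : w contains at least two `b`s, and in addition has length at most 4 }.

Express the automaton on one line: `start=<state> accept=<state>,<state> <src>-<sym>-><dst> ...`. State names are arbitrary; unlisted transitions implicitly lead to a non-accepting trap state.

Run two small machines in parallel and take their product. The first has 4 states tracking the count of `b`s, saturating at 3; the second has 6 states tracking the input length, saturating at 5. A product state is a pair (one from each), accepting exactly when both do. After merging equivalent states the machine shrinks.
        a   b  
>  q0   q1  q2 
   q1   q3  q4 
   q2   q4  q5 
   q3   q6  q7 
   q4   q7  q8 
 * q5   q8  q8 
   q6   q6  q6 
   q7   q6  q9 
 * q8   q9  q9 
 * q9   q6  q6 
(> = start, * = accepting)

start=q0 accept=q5,q8,q9 q0-a->q1 q0-b->q2 q1-a->q3 q1-b->q4 q2-a->q4 q2-b->q5 q3-a->q6 q3-b->q7 q4-a->q7 q4-b->q8 q5-a->q8 q5-b->q8 q6-a->q6 q6-b->q6 q7-a->q6 q7-b->q9 q8-a->q9 q8-b->q9 q9-a->q6 q9-b->q6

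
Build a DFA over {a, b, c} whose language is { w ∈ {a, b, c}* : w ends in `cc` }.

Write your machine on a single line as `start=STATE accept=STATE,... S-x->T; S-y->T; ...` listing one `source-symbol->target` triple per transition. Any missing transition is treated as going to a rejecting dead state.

Let each state record the length of the longest suffix of the input read so far that is also a prefix of `cc`. s1 means the last symbol is `c`; s2 means the last 2 symbols are `cc`. Accept only at s2, where the string currently ends in `cc`.
3 states suffice.
        a   b   c  
>  s0   s0  s0  s1 
   s1   s0  s0  s2 
 * s2   s0  s0  s2 
(> = start, * = accepting)

start=s0; accept=s2; s0-a->s0; s0-b->s0; s0-c->s1; s1-a->s0; s1-b->s0; s1-c->s2; s2-a->s0; s2-b->s0; s2-c->s2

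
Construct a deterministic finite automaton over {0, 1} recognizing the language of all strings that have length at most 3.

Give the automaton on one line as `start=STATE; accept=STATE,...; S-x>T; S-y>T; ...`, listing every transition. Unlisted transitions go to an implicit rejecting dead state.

We only need to distinguish lengths 0, 1, …, 3, and '>3'. Chain A → B → C → D → E on every symbol, with E looping. Accepting states: {A, B, C, D}.
A 5-state machine:
       0  1 
>* A   B  B 
 * B   C  C 
 * C   D  D 
 * D   E  E 
   E   E  E 
(> = start, * = accepting)

start=A; accept=A,B,C,D; A-0>B; A-1>B; B-0>C; B-1>C; C-0>D; C-1>D; D-0>E; D-1>E; E-0>E; E-1>E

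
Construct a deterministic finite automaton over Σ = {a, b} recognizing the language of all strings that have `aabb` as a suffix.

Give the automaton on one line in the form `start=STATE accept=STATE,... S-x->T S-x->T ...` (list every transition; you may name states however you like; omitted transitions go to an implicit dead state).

Remember how much of `aabb` the current input suffix matches. State s0 means no match yet; s1 means the last symbol is `a`; s2 means the last 2 symbols are `aa`; s3 means the last 3 symbols are `aab`; s4 means the last 4 symbols are `aabb`. Only s4 accepts. On a mismatch, fall back to the longest proper suffix that is still a prefix of `aabb`.
A 5-state machine:
        a   b  
>  s0   s1  s0 
   s1   s2  s0 
   s2   s2  s3 
   s3   s1  s4 
 * s4   s1  s0 
(> = start, * = accepting)

start=s0 accept=s4 s0-a->s1 s0-b->s0 s1-a->s2 s1-b->s0 s2-a->s2 s2-b->s3 s3-a->s1 s3-b->s4 s4-a->s1 s4-b->s0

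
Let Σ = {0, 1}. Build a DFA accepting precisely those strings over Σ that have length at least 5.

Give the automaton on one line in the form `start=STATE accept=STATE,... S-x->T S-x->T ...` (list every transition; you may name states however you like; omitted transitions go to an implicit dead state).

We only need to distinguish lengths 0, 1, …, 5, and '>5'. Chain q0 → q1 → q2 → q3 → q4 → q5 → q6 on every symbol, with q6 looping. Accepting states: {q5, q6}.
A 7-state machine:
        0   1  
>  q0   q1  q1 
   q1   q2  q2 
   q2   q3  q3 
   q3   q4  q4 
   q4   q5  q5 
 * q5   q6  q6 
 * q6   q6  q6 
(> = start, * = accepting)

start=q0 accept=q5,q6 q0-0->q1 q0-1->q1 q1-0->q2 q1-1->q2 q2-0->q3 q2-1->q3 q3-0->q4 q3-1->q4 q4-0->q5 q4-1->q5 q5-0->q6 q5-1->q6 q6-0->q6 q6-1->q6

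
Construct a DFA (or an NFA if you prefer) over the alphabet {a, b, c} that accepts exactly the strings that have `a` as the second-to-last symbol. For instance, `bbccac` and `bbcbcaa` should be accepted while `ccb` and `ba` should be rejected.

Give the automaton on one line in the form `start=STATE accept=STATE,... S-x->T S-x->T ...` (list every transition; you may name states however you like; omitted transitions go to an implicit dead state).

start=S0 accept=S4,S5,S6 S0-a->S1 S0-b->S2 S0-c->S3 S1-a->S4 S1-b->S5 S1-c->S6 S2-a->S7 S2-b->S8 S2-c->S9 S3-a->S10 S3-b->S11 S3-c->S12 S4-a->S4 S4-b->S5 S4-c->S6 S5-a->S7 S5-b->S8 S5-c->S9 S6-a->S10 S6-b->S11 S6-c->S12 S7-a->S4 S7-b->S5 S7-c->S6 S8-a->S7 S8-b->S8 S8-c->S9 S9-a->S10 S9-b->S11 S9-c->S12 S10-a->S4 S10-b->S5 S10-c->S6 S11-a->S7 S11-b->S8 S11-c->S9 S12-a->S10 S12-b->S11 S12-c->S12

Because acceptance depends on a position counted from the end, the machine has to buffer the most recent 2 symbols. Make each state the string of the last up-to-2 symbols read; on input `x` shift the window left and append `x`. Accept when the buffered window has length 2 and begins with `a`.
          a    b    c  
>  S0     S1   S2   S3 
   S1     S4   S5   S6 
   S2     S7   S8   S9 
   S3    S10  S11  S12 
 * S4     S4   S5   S6 
 * S5     S7   S8   S9 
 * S6    S10  S11  S12 
   S7     S4   S5   S6 
   S8     S7   S8   S9 
   S9    S10  S11  S12 
   S10    S4   S5   S6 
   S11    S7   S8   S9 
   S12   S10  S11  S12 
(> = start, * = accepting)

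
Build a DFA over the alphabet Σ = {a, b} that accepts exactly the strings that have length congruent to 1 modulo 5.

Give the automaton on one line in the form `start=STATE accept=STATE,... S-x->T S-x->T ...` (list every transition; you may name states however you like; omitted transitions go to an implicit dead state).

Count input length modulo 5: every symbol advances one step around the cycle q0 → q1 → q2 → q3 → q4 → q0. Accept at q1.
A 5-state machine:
        a   b  
>  q0   q1  q1 
 * q1   q2  q2 
   q2   q3  q3 
   q3   q4  q4 
   q4   q0  q0 
(> = start, * = accepting)

start=q0 accept=q1 q0-a->q1 q0-b->q1 q1-a->q2 q1-b->q2 q2-a->q3 q2-b->q3 q3-a->q4 q3-b->q4 q4-a->q0 q4-b->q0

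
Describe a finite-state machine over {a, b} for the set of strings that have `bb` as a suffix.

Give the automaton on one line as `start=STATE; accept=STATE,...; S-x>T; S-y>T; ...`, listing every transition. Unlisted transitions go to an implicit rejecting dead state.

start=q0; accept=q2; q0-a>q0; q0-b>q1; q1-a>q0; q1-b>q2; q2-a>q0; q2-b>q2

Let each state record the length of the longest suffix of the input read so far that is also a prefix of `bb`. q1 means the last symbol is `b`; q2 means the last 2 symbols are `bb`. Accept only at q2, where the string currently ends in `bb`.
3 states suffice.
        a   b  
>  q0   q0  q1 
   q1   q0  q2 
 * q2   q0  q2 
(> = start, * = accepting)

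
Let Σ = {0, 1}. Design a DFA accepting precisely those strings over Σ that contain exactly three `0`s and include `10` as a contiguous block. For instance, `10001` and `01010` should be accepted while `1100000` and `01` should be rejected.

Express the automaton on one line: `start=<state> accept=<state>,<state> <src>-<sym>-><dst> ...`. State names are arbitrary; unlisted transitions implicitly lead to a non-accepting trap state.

start=q0 accept=q7 q0-0->q1 q0-1->q2 q1-0->q3 q1-1->q4 q2-0->q4 q2-1->q2 q3-0->q5 q3-1->q6 q4-0->q6 q4-1->q4 q5-0->q5 q5-1->q5 q6-0->q7 q6-1->q6 q7-0->q5 q7-1->q7

Run two small machines in parallel and take their product. The first has 5 states tracking the count of `0`s, saturating at 4; the second has 3 states tracking whether and how much of `10` has been seen. A product state is a pair (one from each), accepting exactly when both do. Minimizing collapses redundant product states.
        0   1  
>  q0   q1  q2 
   q1   q3  q4 
   q2   q4  q2 
   q3   q5  q6 
   q4   q6  q4 
   q5   q5  q5 
   q6   q7  q6 
 * q7   q5  q7 
(> = start, * = accepting)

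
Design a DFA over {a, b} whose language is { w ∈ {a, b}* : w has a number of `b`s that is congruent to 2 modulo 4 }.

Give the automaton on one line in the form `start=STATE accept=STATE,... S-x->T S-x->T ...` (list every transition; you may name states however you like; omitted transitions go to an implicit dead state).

start=S0 accept=S2 S0-a->S0 S0-b->S1 S1-a->S1 S1-b->S2 S2-a->S2 S2-b->S3 S3-a->S3 S3-b->S0

The only thing that matters is how many `b`s have appeared, reduced mod 4. Use one state per residue: S0 for 0, …, S3 for 3. Reading `b` moves to the next residue; anything else stays put. S2 is accepting.
        a   b  
>  S0   S0  S1 
   S1   S1  S2 
 * S2   S2  S3 
   S3   S3  S0 
(> = start, * = accepting)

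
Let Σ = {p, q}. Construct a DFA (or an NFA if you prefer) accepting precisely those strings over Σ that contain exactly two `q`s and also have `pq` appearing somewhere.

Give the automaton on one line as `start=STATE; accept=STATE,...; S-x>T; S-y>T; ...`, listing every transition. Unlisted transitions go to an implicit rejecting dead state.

start=s0; accept=s5; s0-p>s1; s0-q>s2; s1-p>s1; s1-q>s3; s2-p>s3; s2-q>s4; s3-p>s3; s3-q>s5; s4-p>s4; s4-q>s4; s5-p>s5; s5-q>s4

Build one automaton per condition and run them in lockstep. One (4 states) tracks the count of `q`s, saturating at 3; the other (3 states) tracks whether and how much of `pq` has been seen. Each combined state is a pair, one component from each; accept when both components accept. Equivalent product states are then merged.
With 6 states:
        p   q  
>  s0   s1  s2 
   s1   s1  s3 
   s2   s3  s4 
   s3   s3  s5 
   s4   s4  s4 
 * s5   s5  s4 
(> = start, * = accepting)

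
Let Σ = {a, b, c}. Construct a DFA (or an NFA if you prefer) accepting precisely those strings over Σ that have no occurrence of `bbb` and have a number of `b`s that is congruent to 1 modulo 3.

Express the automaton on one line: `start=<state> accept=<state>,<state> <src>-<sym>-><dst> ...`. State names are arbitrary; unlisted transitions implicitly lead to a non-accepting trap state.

start=q0 accept=q1,q2,q9 q0-a->q0 q0-b->q1 q0-c->q0 q1-a->q2 q1-b->q3 q1-c->q2 q2-a->q2 q2-b->q4 q2-c->q2 q3-a->q5 q3-b->q6 q3-c->q5 q4-a->q5 q4-b->q7 q4-c->q5 q5-a->q5 q5-b->q8 q5-c->q5 q6-a->q6 q6-b->q6 q6-c->q6 q7-a->q0 q7-b->q6 q7-c->q0 q8-a->q0 q8-b->q9 q8-c->q0 q9-a->q2 q9-b->q6 q9-c->q2

Build one automaton per condition and run them in lockstep. One (4 states) tracks partial matches of the forbidden pattern `bbb`; the other (3 states) tracks the count of `b`s modulo 3. Each combined state is a pair, one component from each; accept when both components accept. After merging equivalent states the machine shrinks.
10 states suffice.
        a   b   c  
>  q0   q0  q1  q0 
 * q1   q2  q3  q2 
 * q2   q2  q4  q2 
   q3   q5  q6  q5 
   q4   q5  q7  q5 
   q5   q5  q8  q5 
   q6   q6  q6  q6 
   q7   q0  q6  q0 
   q8   q0  q9  q0 
 * q9   q2  q6  q2 
(> = start, * = accepting)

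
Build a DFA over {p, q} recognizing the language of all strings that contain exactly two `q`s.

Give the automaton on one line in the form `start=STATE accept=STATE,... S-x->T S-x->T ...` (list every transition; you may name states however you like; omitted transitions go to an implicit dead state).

Count `q`s, saturating at 3: states A through C mean 0 through 2 `q`s seen; D means more than 2. Each `q` increments (capped at D); other symbols loop. Accept from {C}.
A 4-state machine:
       p  q 
>  A   A  B 
   B   B  C 
 * C   C  D 
   D   D  D 
(> = start, * = accepting)

start=A accept=C A-p->A A-q->B B-p->B B-q->C C-p->C C-q->D D-p->D D-q->D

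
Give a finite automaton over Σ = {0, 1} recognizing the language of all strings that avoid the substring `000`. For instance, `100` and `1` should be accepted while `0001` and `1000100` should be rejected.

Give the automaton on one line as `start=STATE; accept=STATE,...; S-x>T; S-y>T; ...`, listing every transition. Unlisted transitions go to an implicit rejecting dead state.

start=S0; accept=S0,S1,S2; S0-0>S1; S0-1>S0; S1-0>S2; S1-1>S0; S2-0>S3; S2-1>S0; S3-0>S3; S3-1>S3

Track partial matches of the forbidden pattern `000`. State S3 is a dead state reached once `000` has occurred; every other state accepts. S0 means no part of `000` is currently matched.
4 states suffice.
        0   1  
>* S0   S1  S0 
 * S1   S2  S0 
 * S2   S3  S0 
   S3   S3  S3 
(> = start, * = accepting)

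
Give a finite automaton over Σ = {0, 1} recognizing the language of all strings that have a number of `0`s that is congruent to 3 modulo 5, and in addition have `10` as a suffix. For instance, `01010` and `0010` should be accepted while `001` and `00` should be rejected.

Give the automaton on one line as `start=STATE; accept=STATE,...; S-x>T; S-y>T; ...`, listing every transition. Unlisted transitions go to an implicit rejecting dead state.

Run two small machines in parallel and take their product. One (5 states) tracks the count of `0`s modulo 5; the other (3 states) tracks how much of the suffix `10` has currently been matched. Each combined state is a pair, one component from each; accept when both components accept. Minimizing collapses redundant product states.
        0   1  
>  S0   S1  S0 
   S1   S2  S1 
   S2   S3  S4 
   S3   S5  S3 
   S4   S6  S4 
   S5   S0  S5 
 * S6   S5  S3 
(> = start, * = accepting)

start=S0; accept=S6; S0-0>S1; S0-1>S0; S1-0>S2; S1-1>S1; S2-0>S3; S2-1>S4; S3-0>S5; S3-1>S3; S4-0>S6; S4-1>S4; S5-0>S0; S5-1>S5; S6-0>S5; S6-1>S3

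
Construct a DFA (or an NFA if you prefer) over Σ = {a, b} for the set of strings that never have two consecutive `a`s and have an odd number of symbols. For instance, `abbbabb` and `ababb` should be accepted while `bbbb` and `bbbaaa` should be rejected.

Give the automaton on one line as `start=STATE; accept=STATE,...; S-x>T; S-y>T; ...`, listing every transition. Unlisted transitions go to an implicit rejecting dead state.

Handle the two conditions separately and then intersect. The first has 3 states tracking partial matches of the forbidden pattern `aa`; the second has 2 states tracking the input length modulo 2. A product state is a pair (one from each), accepting exactly when both do.
A 6-state machine:
        a   b  
>  s0   s1  s2 
 * s1   s3  s0 
 * s2   s4  s0 
   s3   s5  s5 
   s4   s5  s2 
   s5   s3  s3 
(> = start, * = accepting)

start=s0; accept=s1,s2; s0-a>s1; s0-b>s2; s1-a>s3; s1-b>s0; s2-a>s4; s2-b>s0; s3-a>s5; s3-b>s5; s4-a>s5; s4-b>s2; s5-a>s3; s5-b>s3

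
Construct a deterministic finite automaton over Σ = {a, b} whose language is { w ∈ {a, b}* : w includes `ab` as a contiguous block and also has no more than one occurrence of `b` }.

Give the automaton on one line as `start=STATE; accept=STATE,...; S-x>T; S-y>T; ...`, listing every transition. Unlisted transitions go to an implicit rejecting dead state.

start=q0; accept=q3; q0-a>q1; q0-b>q2; q1-a>q1; q1-b>q3; q2-a>q2; q2-b>q2; q3-a>q3; q3-b>q2

Run two small machines in parallel and take their product. The first has 3 states tracking whether and how much of `ab` has been seen; the second has 3 states tracking the count of `b`s, saturating at 2. A product state is a pair (one from each), accepting exactly when both do. After merging equivalent states the machine shrinks.
With 4 states:
        a   b  
>  q0   q1  q2 
   q1   q1  q3 
   q2   q2  q2 
 * q3   q3  q2 
(> = start, * = accepting)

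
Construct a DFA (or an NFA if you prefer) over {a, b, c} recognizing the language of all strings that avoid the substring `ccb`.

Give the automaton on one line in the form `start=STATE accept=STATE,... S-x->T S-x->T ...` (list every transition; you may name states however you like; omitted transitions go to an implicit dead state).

This is the complement of 'contains `ccb`'. Use the same substring-matching states — q0 through q3 holding how much of `ccb` has just been matched — but flip the accepting set: everything except the trap q3 accepts.
4 states suffice.
        a   b   c  
>* q0   q0  q0  q1 
 * q1   q0  q0  q2 
 * q2   q0  q3  q2 
   q3   q3  q3  q3 
(> = start, * = accepting)

start=q0 accept=q0,q1,q2 q0-a->q0 q0-b->q0 q0-c->q1 q1-a->q0 q1-b->q0 q1-c->q2 q2-a->q0 q2-b->q3 q2-c->q2 q3-a->q3 q3-b->q3 q3-c->q3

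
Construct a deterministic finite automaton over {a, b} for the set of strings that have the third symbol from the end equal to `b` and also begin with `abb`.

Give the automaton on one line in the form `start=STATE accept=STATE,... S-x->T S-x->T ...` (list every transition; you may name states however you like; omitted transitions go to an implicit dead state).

start=q0 accept=q5,q6,q7,q8 q0-a->q1 q0-b->q2 q1-a->q2 q1-b->q3 q2-a->q2 q2-b->q2 q3-a->q2 q3-b->q4 q4-a->q5 q4-b->q6 q5-a->q7 q5-b->q8 q6-a->q5 q6-b->q6 q7-a->q9 q7-b->q10 q8-a->q11 q8-b->q4 q9-a->q9 q9-b->q10 q10-a->q11 q10-b->q4 q11-a->q7 q11-b->q8

Handle the two conditions separately and then intersect. One (15 states) tracks the last 3 symbols read; the other (5 states) tracks whether the input so far still matches the prefix `abb`. Each combined state is a pair, one component from each; accept when both components accept. Minimizing collapses redundant product states.
With 12 states:
          a    b  
>  q0     q1   q2 
   q1     q2   q3 
   q2     q2   q2 
   q3     q2   q4 
   q4     q5   q6 
 * q5     q7   q8 
 * q6     q5   q6 
 * q7     q9  q10 
 * q8    q11   q4 
   q9     q9  q10 
   q10   q11   q4 
   q11    q7   q8 
(> = start, * = accepting)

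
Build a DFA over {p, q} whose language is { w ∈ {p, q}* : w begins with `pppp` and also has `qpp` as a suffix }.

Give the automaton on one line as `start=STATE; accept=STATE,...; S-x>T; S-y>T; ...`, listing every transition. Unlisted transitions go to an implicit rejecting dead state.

start=s0; accept=s11; s0-p>s1; s0-q>s2; s1-p>s3; s1-q>s2; s2-p>s4; s2-q>s2; s3-p>s5; s3-q>s2; s4-p>s6; s4-q>s2; s5-p>s7; s5-q>s2; s6-p>s8; s6-q>s2; s7-p>s7; s7-q>s9; s8-p>s8; s8-q>s2; s9-p>s10; s9-q>s9; s10-p>s11; s10-q>s9; s11-p>s7; s11-q>s9

Handle the two conditions separately and then intersect. One (6 states) tracks whether the input so far still matches the prefix `pppp`; the other (4 states) tracks how much of the suffix `qpp` has currently been matched. Each combined state is a pair, one component from each; accept when both components accept.
A 12-state machine:
          p    q  
>  s0     s1   s2 
   s1     s3   s2 
   s2     s4   s2 
   s3     s5   s2 
   s4     s6   s2 
   s5     s7   s2 
   s6     s8   s2 
   s7     s7   s9 
   s8     s8   s2 
   s9    s10   s9 
   s10   s11   s9 
 * s11    s7   s9 
(> = start, * = accepting)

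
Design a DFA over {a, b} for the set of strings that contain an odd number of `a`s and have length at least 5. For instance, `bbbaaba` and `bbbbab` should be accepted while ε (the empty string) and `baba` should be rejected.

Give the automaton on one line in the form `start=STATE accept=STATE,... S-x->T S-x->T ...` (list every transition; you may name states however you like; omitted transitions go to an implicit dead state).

start=q0 accept=q9 q0-a->q1 q0-b->q2 q1-a->q3 q1-b->q4 q2-a->q4 q2-b->q3 q3-a->q5 q3-b->q6 q4-a->q6 q4-b->q5 q5-a->q7 q5-b->q8 q6-a->q8 q6-b->q7 q7-a->q9 q7-b->q7 q8-a->q7 q8-b->q9 q9-a->q7 q9-b->q9

Run two small machines in parallel and take their product. One (2 states) tracks the count of `a`s modulo 2; the other (7 states) tracks the input length, saturating at 6. Each combined state is a pair, one component from each; accept when both components accept. After merging equivalent states the machine shrinks.
10 states suffice.
        a   b  
>  q0   q1  q2 
   q1   q3  q4 
   q2   q4  q3 
   q3   q5  q6 
   q4   q6  q5 
   q5   q7  q8 
   q6   q8  q7 
   q7   q9  q7 
   q8   q7  q9 
 * q9   q7  q9 
(> = start, * = accepting)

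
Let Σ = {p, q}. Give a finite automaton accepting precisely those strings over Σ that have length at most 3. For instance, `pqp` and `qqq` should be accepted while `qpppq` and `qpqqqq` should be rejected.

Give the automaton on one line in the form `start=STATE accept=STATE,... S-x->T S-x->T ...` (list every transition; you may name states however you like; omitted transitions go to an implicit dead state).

We only need to distinguish lengths 0, 1, …, 3, and '>3'. Chain A → B → C → D → E on every symbol, with E looping. Accepting states: {A, B, C, D}.
       p  q 
>* A   B  B 
 * B   C  C 
 * C   D  D 
 * D   E  E 
   E   E  E 
(> = start, * = accepting)

start=A accept=A,B,C,D A-p->B A-q->B B-p->C B-q->C C-p->D C-q->D D-p->E D-q->E E-p->E E-q->E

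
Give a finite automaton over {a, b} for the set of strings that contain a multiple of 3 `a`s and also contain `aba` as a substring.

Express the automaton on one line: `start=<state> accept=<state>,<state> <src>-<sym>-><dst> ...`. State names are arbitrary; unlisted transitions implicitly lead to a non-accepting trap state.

start=q0 accept=q9 q0-a->q1 q0-b->q0 q1-a->q2 q1-b->q3 q2-a->q4 q2-b->q5 q3-a->q6 q3-b->q7 q4-a->q1 q4-b->q8 q5-a->q9 q5-b->q10 q6-a->q9 q6-b->q6 q7-a->q2 q7-b->q7 q8-a->q11 q8-b->q0 q9-a->q11 q9-b->q9 q10-a->q4 q10-b->q10 q11-a->q6 q11-b->q11

Build one automaton per condition and run them in lockstep. One (3 states) tracks the count of `a`s modulo 3; the other (4 states) tracks whether and how much of `aba` has been seen. Each combined state is a pair, one component from each; accept when both components accept.
With 12 states:
          a    b  
>  q0     q1   q0 
   q1     q2   q3 
   q2     q4   q5 
   q3     q6   q7 
   q4     q1   q8 
   q5     q9  q10 
   q6     q9   q6 
   q7     q2   q7 
   q8    q11   q0 
 * q9    q11   q9 
   q10    q4  q10 
   q11    q6  q11 
(> = start, * = accepting)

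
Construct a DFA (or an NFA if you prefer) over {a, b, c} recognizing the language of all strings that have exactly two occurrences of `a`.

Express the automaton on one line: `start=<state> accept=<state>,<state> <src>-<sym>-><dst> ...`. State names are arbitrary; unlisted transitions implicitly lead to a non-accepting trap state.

start=S0 accept=S2 S0-a->S1 S0-b->S0 S0-c->S0 S1-a->S2 S1-b->S1 S1-c->S1 S2-a->S3 S2-b->S2 S2-c->S2 S3-a->S3 S3-b->S3 S3-c->S3

Only the number of `a`s matters, and only up to 3. Make a chain S0 → S1 → S2 → S3 advanced by each `a` (with S3 absorbing); every other symbol self-loops. The accepting set is {S2}.
With 4 states:
        a   b   c  
>  S0   S1  S0  S0 
   S1   S2  S1  S1 
 * S2   S3  S2  S2 
   S3   S3  S3  S3 
(> = start, * = accepting)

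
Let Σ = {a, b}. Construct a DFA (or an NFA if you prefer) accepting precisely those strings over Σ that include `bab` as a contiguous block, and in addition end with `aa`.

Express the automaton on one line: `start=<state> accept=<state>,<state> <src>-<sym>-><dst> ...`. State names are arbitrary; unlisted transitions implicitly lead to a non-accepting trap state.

Run two small machines in parallel and take their product. The first has 4 states tracking whether and how much of `bab` has been seen; the second has 3 states tracking how much of the suffix `aa` has currently been matched. A product state is a pair (one from each), accepting exactly when both do. Equivalent product states are then merged.
        a   b  
>  q0   q0  q1 
   q1   q2  q1 
   q2   q0  q3 
   q3   q4  q3 
   q4   q5  q3 
 * q5   q5  q3 
(> = start, * = accepting)

start=q0 accept=q5 q0-a->q0 q0-b->q1 q1-a->q2 q1-b->q1 q2-a->q0 q2-b->q3 q3-a->q4 q3-b->q3 q4-a->q5 q4-b->q3 q5-a->q5 q5-b->q3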